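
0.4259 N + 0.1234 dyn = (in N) 0.4259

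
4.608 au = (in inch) 2.714e+13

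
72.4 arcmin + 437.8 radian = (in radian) 437.8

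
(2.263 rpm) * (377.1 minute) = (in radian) 5362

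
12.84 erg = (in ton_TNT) 3.069e-16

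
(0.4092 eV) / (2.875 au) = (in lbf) 3.427e-32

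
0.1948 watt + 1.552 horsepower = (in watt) 1158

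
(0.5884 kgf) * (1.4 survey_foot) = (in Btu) 0.002334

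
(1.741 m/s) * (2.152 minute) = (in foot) 737.5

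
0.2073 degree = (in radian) 0.003618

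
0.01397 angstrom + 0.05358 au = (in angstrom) 8.015e+19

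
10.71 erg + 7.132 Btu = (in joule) 7525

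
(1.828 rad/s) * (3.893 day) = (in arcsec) 1.268e+11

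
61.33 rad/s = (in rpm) 585.7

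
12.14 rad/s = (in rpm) 115.9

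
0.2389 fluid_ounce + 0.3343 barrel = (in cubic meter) 0.05316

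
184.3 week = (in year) 3.535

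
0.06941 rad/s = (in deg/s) 3.977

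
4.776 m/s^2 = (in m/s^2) 4.776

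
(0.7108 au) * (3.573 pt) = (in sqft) 1.443e+09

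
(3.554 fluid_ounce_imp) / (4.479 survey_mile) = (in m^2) 1.401e-08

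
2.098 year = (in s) 6.616e+07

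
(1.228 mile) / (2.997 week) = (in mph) 0.002439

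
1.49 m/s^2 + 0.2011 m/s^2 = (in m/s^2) 1.691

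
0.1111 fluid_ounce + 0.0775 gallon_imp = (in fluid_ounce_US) 12.02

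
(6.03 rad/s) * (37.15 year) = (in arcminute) 2.429e+13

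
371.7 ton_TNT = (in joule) 1.555e+12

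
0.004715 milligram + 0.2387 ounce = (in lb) 0.01492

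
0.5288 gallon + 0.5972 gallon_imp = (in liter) 4.717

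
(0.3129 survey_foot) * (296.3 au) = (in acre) 1.045e+09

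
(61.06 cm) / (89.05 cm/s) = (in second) 0.6857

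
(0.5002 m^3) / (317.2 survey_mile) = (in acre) 2.421e-10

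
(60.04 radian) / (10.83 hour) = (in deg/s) 0.08823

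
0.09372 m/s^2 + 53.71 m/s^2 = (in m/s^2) 53.8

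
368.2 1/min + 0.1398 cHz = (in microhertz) 6.138e+06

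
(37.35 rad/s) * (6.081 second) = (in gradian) 1.446e+04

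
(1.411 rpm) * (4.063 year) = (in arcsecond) 3.905e+12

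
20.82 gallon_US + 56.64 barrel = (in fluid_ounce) 3.072e+05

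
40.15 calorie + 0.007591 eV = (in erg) 1.68e+09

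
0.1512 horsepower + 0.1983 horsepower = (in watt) 260.6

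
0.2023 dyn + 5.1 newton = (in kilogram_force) 0.5201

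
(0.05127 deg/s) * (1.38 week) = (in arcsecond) 1.54e+08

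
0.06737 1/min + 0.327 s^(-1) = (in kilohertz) 0.0003281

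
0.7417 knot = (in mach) 0.001121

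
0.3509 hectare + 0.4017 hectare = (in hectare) 0.7526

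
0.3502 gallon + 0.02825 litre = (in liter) 1.354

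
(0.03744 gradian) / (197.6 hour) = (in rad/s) 8.267e-10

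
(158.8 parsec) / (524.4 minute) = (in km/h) 5.606e+14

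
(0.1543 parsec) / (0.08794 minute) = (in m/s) 9.024e+14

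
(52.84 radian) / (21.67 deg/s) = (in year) 4.43e-06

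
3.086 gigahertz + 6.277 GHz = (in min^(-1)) 5.618e+11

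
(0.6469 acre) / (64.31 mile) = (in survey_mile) 1.572e-05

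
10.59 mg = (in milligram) 10.59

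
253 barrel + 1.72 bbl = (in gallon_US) 1.07e+04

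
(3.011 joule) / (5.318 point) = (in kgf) 163.7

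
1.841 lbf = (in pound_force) 1.841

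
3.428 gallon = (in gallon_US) 3.428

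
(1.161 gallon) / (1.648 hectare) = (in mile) 1.657e-10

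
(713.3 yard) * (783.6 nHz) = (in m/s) 0.0005111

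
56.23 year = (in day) 2.052e+04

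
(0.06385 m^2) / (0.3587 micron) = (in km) 178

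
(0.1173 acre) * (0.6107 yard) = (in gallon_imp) 5.831e+04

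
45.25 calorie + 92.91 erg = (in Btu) 0.1794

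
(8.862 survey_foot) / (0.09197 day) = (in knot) 0.0006608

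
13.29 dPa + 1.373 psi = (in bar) 0.09468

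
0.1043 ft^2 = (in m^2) 0.00969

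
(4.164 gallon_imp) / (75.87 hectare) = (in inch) 9.823e-07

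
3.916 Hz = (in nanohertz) 3.916e+09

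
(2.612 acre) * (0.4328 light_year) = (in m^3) 4.328e+19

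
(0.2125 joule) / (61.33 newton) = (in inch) 0.1364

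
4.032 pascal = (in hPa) 0.04032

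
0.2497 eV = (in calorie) 9.562e-21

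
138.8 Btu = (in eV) 9.14e+23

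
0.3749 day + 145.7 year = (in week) 7597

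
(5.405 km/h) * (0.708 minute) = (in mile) 0.03963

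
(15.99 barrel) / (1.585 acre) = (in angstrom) 3.963e+06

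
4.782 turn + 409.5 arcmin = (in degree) 1728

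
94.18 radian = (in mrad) 9.418e+04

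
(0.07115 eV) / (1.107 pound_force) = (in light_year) 2.447e-37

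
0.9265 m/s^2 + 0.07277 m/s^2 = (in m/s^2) 0.9993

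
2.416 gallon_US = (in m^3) 0.009146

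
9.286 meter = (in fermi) 9.286e+15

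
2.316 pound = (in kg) 1.051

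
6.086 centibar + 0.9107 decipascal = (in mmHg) 45.65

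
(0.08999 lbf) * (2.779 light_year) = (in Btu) 9.975e+12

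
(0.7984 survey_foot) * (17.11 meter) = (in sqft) 44.82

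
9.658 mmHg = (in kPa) 1.288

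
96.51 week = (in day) 675.6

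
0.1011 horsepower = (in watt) 75.39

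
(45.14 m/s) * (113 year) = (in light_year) 1.7e-05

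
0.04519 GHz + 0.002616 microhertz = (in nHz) 4.519e+16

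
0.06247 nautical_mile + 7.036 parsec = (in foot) 7.123e+17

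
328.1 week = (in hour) 5.512e+04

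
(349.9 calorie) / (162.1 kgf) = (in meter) 0.9209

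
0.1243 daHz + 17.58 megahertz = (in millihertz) 1.758e+10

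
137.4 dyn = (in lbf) 0.0003089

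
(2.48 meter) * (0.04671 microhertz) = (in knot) 2.252e-07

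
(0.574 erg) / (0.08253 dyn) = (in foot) 0.2282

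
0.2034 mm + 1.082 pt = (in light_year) 6.185e-20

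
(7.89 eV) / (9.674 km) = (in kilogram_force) 1.332e-23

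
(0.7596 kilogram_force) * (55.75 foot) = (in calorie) 30.25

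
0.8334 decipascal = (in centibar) 8.334e-05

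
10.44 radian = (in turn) 1.662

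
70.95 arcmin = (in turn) 0.003285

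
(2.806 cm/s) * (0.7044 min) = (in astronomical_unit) 7.927e-12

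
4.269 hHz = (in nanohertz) 4.269e+11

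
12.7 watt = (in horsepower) 0.01703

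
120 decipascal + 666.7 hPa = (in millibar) 666.8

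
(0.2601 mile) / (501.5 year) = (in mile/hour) 5.921e-08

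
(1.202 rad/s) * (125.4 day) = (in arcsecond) 2.686e+12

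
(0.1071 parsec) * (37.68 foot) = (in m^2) 3.795e+16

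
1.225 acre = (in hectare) 0.4957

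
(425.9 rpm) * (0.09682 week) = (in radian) 2.612e+06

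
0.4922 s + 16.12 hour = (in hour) 16.12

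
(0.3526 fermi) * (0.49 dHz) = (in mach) 5.074e-20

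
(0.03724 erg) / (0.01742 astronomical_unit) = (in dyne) 1.429e-13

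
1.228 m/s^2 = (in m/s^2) 1.228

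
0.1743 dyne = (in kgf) 1.777e-07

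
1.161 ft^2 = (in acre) 2.665e-05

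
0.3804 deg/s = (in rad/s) 0.006639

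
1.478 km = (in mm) 1.478e+06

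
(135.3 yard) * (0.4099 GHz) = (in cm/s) 5.071e+12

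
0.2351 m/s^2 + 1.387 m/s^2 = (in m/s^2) 1.622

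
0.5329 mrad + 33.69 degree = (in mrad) 588.5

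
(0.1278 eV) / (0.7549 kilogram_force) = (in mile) 1.719e-24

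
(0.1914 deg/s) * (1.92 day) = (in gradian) 3.528e+04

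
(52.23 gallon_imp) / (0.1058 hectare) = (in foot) 0.0007363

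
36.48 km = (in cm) 3.648e+06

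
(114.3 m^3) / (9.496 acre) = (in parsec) 9.639e-20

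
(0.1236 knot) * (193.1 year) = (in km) 3.872e+05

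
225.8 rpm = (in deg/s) 1355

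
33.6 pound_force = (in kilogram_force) 15.24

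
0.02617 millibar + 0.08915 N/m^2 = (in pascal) 2.706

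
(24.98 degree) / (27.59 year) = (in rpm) 4.785e-09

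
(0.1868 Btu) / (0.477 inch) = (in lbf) 3657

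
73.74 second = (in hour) 0.02048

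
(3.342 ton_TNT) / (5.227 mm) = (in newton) 2.675e+12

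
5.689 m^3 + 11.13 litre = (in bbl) 35.85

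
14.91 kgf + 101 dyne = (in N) 146.2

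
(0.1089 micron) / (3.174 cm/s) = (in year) 1.088e-13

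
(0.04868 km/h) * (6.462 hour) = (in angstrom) 3.146e+12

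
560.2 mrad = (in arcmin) 1926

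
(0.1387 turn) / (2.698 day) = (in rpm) 3.57e-05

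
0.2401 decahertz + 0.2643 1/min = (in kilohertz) 0.002405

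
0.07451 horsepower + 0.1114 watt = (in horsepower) 0.07466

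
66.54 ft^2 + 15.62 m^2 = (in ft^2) 234.7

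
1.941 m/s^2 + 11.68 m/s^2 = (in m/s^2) 13.62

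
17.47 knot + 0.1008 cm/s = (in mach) 0.0264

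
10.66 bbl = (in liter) 1695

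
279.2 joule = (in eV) 1.743e+21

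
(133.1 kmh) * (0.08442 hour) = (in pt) 3.185e+07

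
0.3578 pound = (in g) 162.3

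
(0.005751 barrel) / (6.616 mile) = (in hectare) 8.587e-12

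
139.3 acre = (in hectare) 56.37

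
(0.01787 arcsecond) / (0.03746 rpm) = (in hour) 6.135e-09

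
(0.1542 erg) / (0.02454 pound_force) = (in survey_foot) 4.635e-07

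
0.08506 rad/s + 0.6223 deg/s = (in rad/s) 0.09592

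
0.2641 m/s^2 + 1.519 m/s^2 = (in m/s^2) 1.783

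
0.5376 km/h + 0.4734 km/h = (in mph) 0.6282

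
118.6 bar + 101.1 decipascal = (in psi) 1720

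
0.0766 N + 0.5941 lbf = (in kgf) 0.2773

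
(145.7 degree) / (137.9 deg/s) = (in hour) 0.0002935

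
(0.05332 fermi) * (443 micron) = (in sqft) 2.543e-19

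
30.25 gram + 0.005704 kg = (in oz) 1.268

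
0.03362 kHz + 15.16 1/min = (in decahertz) 3.387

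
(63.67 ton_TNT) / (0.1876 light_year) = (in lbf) 3.374e-05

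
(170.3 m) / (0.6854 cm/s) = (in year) 0.0007879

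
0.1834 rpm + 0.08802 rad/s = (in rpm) 1.024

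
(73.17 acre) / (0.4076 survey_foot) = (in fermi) 2.383e+21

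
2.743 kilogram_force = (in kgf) 2.743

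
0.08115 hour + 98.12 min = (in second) 6179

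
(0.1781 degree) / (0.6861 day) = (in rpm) 5.007e-07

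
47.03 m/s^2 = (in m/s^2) 47.03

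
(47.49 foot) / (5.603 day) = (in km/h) 0.0001076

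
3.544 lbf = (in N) 15.76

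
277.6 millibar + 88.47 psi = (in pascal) 6.377e+05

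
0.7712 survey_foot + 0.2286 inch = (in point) 682.8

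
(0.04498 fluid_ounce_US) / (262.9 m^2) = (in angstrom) 50.6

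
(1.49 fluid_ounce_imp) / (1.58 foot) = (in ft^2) 0.0009462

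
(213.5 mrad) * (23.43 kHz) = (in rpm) 4.777e+04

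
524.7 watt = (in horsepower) 0.7036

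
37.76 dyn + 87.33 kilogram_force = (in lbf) 192.5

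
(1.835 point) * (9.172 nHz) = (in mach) 1.744e-14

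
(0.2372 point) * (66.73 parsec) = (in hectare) 1.723e+10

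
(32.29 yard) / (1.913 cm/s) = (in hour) 0.4287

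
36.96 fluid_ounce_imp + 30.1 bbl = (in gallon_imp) 1053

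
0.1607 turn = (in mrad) 1010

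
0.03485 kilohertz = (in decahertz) 3.485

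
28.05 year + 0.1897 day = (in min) 1.474e+07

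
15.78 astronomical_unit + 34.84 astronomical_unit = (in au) 50.62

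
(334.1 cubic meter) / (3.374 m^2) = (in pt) 2.807e+05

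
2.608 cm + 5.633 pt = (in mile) 1.744e-05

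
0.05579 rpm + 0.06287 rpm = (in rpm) 0.1187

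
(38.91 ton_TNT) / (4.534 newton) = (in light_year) 3.795e-06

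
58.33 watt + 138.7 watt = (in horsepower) 0.2642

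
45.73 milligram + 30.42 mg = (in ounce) 0.002686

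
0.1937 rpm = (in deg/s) 1.162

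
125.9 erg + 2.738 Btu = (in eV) 1.803e+22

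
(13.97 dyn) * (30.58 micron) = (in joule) 4.272e-09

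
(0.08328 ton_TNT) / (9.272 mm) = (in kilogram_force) 3.832e+09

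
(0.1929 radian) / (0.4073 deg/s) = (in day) 0.0003141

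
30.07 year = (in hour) 2.634e+05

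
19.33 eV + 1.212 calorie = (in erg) 5.071e+07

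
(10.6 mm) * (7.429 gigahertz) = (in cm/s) 7.875e+09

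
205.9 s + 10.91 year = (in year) 10.91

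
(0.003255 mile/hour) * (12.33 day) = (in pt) 4.394e+06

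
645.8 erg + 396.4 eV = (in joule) 6.458e-05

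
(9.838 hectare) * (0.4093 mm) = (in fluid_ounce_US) 1.362e+06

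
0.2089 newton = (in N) 0.2089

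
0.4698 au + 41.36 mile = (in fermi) 7.028e+25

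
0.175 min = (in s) 10.5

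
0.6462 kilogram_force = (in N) 6.337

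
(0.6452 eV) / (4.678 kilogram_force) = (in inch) 8.871e-20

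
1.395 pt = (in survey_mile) 3.058e-07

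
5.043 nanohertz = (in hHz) 5.043e-11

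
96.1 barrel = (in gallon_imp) 3361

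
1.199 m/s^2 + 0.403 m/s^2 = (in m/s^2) 1.602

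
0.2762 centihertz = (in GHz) 2.762e-12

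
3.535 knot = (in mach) 0.005341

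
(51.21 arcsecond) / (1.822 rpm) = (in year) 4.126e-11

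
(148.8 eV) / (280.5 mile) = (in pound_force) 1.187e-23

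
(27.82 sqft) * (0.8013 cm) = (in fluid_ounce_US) 700.3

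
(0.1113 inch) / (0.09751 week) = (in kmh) 1.726e-07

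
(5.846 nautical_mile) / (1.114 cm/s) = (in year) 0.03082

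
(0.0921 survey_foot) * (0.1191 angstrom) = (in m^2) 3.343e-13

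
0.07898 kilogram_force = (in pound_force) 0.1741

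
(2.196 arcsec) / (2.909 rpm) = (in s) 3.495e-05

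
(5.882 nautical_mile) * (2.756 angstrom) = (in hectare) 3.002e-10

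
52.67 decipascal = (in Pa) 5.267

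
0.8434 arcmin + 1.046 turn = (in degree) 376.6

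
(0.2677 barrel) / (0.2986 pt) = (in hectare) 0.0404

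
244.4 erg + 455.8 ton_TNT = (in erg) 1.907e+19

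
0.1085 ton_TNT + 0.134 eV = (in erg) 4.54e+15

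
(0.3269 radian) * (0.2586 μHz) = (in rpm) 8.073e-07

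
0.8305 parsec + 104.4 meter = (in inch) 1.009e+18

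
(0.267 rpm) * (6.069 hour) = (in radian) 610.9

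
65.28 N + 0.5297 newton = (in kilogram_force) 6.711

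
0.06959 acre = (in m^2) 281.6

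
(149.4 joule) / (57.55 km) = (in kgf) 0.0002647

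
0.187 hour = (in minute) 11.22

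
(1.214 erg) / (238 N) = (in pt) 1.446e-06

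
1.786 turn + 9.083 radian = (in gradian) 1293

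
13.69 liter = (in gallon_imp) 3.011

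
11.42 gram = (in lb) 0.02518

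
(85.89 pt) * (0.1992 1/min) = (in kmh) 0.0003621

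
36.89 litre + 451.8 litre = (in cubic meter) 0.4887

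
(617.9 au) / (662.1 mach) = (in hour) 1.139e+05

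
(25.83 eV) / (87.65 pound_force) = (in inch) 4.179e-19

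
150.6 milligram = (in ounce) 0.005312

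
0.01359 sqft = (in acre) 3.12e-07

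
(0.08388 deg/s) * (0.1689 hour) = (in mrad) 890.2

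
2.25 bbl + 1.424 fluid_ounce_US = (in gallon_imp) 78.7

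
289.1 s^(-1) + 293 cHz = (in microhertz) 2.92e+08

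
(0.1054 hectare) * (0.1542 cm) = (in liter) 1625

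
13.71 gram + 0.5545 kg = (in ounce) 20.04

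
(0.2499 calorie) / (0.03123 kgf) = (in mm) 3414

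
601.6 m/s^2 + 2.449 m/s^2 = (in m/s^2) 604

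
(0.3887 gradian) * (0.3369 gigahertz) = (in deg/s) 1.179e+08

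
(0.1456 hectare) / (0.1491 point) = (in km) 2.768e+04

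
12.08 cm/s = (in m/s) 0.1208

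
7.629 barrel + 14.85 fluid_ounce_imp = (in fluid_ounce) 4.103e+04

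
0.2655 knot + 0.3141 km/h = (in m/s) 0.2238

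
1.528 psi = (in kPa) 10.54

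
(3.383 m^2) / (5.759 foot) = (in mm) 1927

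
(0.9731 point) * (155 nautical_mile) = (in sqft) 1061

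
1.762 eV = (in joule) 2.823e-19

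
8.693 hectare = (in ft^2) 9.357e+05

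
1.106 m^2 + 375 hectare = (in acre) 926.6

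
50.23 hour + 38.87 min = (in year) 0.005808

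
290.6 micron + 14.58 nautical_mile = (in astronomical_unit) 1.805e-07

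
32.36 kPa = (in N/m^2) 3.236e+04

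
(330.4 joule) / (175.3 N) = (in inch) 74.2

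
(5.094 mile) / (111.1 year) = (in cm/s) 0.000234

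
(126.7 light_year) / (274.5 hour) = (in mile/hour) 2.713e+12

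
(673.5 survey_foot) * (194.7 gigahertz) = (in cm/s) 3.997e+15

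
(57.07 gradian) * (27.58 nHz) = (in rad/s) 2.472e-08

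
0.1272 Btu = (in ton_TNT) 3.208e-08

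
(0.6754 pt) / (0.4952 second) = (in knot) 0.0009353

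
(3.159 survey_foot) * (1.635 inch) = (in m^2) 0.03999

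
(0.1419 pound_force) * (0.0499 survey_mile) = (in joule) 50.69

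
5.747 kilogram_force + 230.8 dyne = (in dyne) 5.636e+06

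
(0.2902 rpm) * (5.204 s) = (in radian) 0.1581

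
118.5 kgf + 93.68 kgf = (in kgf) 212.2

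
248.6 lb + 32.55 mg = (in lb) 248.6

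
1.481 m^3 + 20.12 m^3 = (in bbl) 135.9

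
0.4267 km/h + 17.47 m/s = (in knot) 34.19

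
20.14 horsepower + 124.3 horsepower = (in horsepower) 144.4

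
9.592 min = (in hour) 0.1599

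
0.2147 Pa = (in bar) 2.147e-06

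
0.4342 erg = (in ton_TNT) 1.038e-17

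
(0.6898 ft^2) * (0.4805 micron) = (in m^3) 3.079e-08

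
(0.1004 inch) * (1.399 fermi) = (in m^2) 3.568e-18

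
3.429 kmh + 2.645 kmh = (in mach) 0.004955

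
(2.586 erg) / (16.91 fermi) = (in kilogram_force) 1.559e+06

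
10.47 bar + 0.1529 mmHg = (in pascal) 1.047e+06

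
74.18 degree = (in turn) 0.2061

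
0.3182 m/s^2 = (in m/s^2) 0.3182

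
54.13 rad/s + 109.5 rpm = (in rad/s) 65.6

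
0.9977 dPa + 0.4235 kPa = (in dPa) 4236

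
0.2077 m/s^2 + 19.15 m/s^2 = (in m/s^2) 19.36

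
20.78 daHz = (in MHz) 0.0002078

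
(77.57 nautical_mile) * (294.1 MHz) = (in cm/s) 4.225e+15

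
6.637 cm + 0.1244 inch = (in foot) 0.2281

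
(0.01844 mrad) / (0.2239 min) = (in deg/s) 7.865e-05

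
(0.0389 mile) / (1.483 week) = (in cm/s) 0.00698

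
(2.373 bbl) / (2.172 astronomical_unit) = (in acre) 2.869e-16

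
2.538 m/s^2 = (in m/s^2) 2.538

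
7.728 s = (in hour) 0.002147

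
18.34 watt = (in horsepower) 0.02459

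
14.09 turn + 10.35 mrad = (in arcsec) 1.826e+07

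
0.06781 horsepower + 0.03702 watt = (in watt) 50.6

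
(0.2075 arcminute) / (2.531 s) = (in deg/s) 0.001366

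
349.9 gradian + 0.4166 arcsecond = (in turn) 0.8748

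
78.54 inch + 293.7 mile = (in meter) 4.727e+05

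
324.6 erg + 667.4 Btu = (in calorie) 1.683e+05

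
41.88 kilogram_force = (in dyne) 4.107e+07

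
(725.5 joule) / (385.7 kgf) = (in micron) 1.918e+05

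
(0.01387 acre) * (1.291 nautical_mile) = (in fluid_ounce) 4.538e+09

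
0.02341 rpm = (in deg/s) 0.1405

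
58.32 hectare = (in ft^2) 6.278e+06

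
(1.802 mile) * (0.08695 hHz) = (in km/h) 9.078e+04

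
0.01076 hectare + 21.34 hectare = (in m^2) 2.135e+05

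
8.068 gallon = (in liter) 30.54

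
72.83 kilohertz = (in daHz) 7283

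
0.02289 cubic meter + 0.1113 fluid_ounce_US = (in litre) 22.89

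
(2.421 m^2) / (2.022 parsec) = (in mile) 2.411e-20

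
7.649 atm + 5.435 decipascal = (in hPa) 7750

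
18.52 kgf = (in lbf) 40.83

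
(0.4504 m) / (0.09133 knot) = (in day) 0.000111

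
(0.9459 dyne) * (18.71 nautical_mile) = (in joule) 0.3278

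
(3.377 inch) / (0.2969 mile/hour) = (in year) 2.049e-08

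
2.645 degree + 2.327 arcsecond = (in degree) 2.646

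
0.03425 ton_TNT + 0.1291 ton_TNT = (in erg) 6.835e+15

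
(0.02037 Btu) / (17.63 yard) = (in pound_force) 0.2997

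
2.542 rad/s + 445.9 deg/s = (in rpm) 98.59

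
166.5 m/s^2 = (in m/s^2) 166.5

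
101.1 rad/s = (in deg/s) 5793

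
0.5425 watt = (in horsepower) 0.0007275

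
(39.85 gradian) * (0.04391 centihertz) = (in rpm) 0.002625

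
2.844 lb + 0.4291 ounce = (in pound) 2.871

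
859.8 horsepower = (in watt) 6.412e+05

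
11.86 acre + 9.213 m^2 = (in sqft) 5.167e+05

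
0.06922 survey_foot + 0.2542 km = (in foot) 834.1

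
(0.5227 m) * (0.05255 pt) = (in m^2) 9.69e-06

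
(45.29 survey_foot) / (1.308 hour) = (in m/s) 0.002932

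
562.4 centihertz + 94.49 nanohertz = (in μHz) 5.624e+06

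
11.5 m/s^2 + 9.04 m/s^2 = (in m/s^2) 20.54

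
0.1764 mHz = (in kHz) 1.764e-07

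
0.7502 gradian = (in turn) 0.001875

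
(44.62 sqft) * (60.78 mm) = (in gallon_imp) 55.42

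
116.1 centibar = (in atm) 1.146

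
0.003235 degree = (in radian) 5.646e-05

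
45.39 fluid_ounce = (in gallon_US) 0.3546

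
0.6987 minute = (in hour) 0.01164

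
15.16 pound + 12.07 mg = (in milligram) 6.876e+06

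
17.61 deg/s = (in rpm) 2.935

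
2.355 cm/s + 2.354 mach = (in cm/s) 8.016e+04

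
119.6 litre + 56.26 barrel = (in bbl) 57.01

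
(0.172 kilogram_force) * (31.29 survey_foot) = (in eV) 1.004e+20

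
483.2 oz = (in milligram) 1.37e+07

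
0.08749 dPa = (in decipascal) 0.08749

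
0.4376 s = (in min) 0.007293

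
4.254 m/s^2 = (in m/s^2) 4.254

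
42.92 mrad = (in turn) 0.006831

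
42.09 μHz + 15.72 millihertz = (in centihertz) 1.576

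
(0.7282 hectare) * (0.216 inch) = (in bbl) 251.3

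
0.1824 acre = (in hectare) 0.07381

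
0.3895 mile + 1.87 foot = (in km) 0.6274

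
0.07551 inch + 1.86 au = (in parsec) 9.018e-06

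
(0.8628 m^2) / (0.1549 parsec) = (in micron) 1.805e-10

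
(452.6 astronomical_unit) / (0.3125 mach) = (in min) 1.061e+10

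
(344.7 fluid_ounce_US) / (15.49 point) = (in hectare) 0.0001865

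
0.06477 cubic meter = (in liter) 64.77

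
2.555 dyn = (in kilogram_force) 2.605e-06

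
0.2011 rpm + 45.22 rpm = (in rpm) 45.42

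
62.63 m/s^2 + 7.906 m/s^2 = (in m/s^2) 70.54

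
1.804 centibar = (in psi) 0.2616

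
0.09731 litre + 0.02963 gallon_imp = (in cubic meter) 0.000232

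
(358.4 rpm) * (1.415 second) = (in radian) 53.11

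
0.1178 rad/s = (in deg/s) 6.749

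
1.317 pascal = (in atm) 1.3e-05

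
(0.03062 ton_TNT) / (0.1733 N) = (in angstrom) 7.393e+18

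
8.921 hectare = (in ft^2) 9.602e+05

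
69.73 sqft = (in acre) 0.001601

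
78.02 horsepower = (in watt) 5.818e+04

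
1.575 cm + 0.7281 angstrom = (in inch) 0.6201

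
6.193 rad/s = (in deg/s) 354.8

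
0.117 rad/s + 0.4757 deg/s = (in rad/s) 0.1253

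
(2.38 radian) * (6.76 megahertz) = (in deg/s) 9.218e+08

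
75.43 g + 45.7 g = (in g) 121.1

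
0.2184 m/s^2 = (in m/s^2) 0.2184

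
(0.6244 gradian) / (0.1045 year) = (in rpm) 2.842e-08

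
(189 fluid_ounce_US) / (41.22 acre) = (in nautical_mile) 1.809e-11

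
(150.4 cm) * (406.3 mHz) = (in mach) 0.001795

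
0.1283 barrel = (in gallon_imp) 4.487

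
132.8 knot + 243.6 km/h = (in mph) 304.2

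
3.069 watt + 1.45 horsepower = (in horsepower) 1.454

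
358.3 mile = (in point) 1.635e+09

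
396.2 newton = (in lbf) 89.07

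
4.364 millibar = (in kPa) 0.4364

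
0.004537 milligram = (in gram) 4.537e-06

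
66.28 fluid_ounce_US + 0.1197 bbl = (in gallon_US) 5.545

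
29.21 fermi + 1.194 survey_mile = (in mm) 1.922e+06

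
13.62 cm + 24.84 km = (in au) 1.66e-07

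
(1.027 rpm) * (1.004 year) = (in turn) 5.42e+05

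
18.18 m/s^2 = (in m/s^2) 18.18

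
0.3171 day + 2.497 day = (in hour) 67.54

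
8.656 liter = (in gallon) 2.287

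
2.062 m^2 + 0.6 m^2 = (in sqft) 28.65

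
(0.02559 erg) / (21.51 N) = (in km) 1.19e-13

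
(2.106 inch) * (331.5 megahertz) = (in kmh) 6.384e+07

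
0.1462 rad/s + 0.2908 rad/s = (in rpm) 4.173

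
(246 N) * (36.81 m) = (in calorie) 2164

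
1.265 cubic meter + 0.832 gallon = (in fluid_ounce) 4.288e+04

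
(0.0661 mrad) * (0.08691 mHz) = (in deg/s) 3.291e-07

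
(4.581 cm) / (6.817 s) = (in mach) 1.974e-05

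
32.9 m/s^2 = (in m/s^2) 32.9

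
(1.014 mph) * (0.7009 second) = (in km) 0.0003177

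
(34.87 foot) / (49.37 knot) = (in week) 6.919e-07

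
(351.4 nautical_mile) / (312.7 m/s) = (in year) 6.599e-05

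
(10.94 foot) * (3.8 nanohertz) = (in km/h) 4.562e-08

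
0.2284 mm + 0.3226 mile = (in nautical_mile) 0.2803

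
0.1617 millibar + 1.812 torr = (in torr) 1.933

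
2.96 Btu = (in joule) 3123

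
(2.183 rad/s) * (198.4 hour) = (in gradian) 9.926e+07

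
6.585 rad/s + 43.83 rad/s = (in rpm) 481.4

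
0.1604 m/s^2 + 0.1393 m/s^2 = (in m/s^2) 0.2997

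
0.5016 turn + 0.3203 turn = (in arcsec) 1.065e+06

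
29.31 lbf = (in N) 130.4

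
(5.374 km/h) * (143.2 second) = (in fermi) 2.138e+17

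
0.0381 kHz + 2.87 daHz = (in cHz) 6680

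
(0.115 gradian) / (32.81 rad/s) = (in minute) 9.176e-07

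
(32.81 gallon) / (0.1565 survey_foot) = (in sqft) 28.03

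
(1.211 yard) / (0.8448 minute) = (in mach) 6.416e-05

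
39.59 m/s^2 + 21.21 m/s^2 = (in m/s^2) 60.8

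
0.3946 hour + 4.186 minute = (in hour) 0.4644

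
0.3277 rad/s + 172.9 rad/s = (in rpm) 1654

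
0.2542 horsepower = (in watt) 189.6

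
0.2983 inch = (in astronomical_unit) 5.065e-14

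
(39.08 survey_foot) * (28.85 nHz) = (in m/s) 3.436e-07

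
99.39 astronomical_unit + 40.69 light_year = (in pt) 1.091e+21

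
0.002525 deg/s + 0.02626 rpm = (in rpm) 0.02668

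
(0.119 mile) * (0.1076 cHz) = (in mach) 0.0006052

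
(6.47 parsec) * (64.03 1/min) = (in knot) 4.141e+17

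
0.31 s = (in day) 3.588e-06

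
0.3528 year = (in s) 1.113e+07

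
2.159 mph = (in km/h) 3.475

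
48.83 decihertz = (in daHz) 0.4883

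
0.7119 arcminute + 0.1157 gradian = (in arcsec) 417.6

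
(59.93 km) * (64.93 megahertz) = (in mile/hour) 8.704e+12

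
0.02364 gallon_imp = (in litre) 0.1075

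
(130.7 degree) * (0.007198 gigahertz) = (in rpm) 1.568e+08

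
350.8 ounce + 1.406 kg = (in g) 1.135e+04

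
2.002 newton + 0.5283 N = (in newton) 2.53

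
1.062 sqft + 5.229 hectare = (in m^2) 5.229e+04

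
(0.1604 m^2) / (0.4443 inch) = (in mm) 1.421e+04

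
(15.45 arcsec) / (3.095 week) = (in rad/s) 4.002e-11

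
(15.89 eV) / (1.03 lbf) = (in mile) 3.453e-22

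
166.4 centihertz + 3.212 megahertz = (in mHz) 3.212e+09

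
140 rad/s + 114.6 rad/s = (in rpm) 2431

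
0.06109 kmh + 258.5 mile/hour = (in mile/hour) 258.5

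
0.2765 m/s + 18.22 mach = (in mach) 18.22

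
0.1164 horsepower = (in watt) 86.8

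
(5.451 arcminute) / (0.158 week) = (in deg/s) 9.507e-07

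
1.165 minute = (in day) 0.000809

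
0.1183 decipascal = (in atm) 1.168e-07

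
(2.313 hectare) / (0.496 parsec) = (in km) 1.511e-15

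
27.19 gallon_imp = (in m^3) 0.1236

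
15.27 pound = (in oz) 244.3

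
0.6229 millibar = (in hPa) 0.6229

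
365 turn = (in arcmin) 7.884e+06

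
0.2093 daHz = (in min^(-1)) 125.6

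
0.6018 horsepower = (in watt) 448.8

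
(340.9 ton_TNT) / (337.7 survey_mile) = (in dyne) 2.624e+11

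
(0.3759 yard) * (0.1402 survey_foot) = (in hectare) 1.469e-06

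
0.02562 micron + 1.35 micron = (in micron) 1.376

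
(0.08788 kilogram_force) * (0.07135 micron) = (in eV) 3.838e+11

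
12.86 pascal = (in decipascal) 128.6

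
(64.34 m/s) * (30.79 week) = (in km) 1.198e+06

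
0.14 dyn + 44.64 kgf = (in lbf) 98.41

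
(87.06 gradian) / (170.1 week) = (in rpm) 1.269e-07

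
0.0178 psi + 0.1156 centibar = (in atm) 0.002352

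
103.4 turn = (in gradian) 4.136e+04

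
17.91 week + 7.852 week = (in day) 180.3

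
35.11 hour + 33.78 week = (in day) 237.9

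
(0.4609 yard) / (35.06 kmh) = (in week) 7.155e-08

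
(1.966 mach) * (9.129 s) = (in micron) 6.111e+09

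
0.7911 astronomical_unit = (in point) 3.355e+14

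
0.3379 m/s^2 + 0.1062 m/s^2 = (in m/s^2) 0.4441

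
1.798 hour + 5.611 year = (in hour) 4.915e+04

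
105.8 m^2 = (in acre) 0.02614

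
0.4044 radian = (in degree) 23.17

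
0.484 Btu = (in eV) 3.187e+21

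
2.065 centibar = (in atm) 0.02038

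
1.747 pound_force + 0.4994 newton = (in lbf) 1.859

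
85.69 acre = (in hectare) 34.68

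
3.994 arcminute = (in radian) 0.001162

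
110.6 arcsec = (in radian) 0.0005362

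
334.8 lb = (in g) 1.519e+05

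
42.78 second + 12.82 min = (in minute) 13.53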